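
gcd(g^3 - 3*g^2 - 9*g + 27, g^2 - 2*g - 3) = g - 3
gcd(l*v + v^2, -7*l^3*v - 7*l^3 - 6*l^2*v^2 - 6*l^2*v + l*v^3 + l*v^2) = l + v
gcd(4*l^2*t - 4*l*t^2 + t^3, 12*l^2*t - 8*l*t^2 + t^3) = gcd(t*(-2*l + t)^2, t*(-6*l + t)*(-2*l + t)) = -2*l*t + t^2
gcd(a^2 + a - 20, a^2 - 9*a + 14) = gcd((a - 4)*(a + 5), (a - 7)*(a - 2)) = 1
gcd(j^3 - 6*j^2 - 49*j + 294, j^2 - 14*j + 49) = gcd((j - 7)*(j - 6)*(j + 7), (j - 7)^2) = j - 7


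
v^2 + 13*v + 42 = (v + 6)*(v + 7)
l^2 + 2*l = l*(l + 2)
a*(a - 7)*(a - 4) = a^3 - 11*a^2 + 28*a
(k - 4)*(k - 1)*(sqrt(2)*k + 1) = sqrt(2)*k^3 - 5*sqrt(2)*k^2 + k^2 - 5*k + 4*sqrt(2)*k + 4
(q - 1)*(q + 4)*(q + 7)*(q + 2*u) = q^4 + 2*q^3*u + 10*q^3 + 20*q^2*u + 17*q^2 + 34*q*u - 28*q - 56*u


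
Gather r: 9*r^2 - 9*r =9*r^2 - 9*r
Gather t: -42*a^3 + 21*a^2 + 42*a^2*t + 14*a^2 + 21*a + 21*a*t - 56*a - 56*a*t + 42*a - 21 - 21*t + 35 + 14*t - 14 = -42*a^3 + 35*a^2 + 7*a + t*(42*a^2 - 35*a - 7)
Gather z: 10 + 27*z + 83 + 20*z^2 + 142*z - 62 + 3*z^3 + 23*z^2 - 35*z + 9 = 3*z^3 + 43*z^2 + 134*z + 40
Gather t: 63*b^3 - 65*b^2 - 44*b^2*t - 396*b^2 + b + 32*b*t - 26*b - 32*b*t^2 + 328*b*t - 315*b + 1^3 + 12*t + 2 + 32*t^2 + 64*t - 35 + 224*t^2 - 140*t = 63*b^3 - 461*b^2 - 340*b + t^2*(256 - 32*b) + t*(-44*b^2 + 360*b - 64) - 32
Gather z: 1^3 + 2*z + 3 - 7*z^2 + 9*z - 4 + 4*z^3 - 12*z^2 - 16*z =4*z^3 - 19*z^2 - 5*z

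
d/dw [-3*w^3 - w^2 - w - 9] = -9*w^2 - 2*w - 1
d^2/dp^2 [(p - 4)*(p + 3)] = 2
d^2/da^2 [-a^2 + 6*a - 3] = -2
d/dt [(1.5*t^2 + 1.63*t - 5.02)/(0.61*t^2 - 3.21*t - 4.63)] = (-5.8093*t^2 - 7.7656*t - 23.6611)/(0.3721*t^4 - 3.9162*t^3 + 4.6555*t^2 + 29.7246*t + 21.4369)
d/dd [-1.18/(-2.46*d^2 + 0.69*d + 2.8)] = (0.8142 - 5.8056*d)/(-2.46*d^2 + 0.69*d + 2.8)^2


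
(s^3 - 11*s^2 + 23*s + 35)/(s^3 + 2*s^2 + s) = (s^2 - 12*s + 35)/(s*(s + 1))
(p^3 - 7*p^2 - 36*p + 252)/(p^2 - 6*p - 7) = (p^2 - 36)/(p + 1)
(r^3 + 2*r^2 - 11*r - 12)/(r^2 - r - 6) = (r^2 + 5*r + 4)/(r + 2)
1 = 1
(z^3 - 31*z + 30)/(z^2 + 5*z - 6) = z - 5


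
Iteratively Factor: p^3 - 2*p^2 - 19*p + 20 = (p - 5)*(p^2 + 3*p - 4) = (p - 5)*(p + 4)*(p - 1)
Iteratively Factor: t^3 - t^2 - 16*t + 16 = (t - 4)*(t^2 + 3*t - 4) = (t - 4)*(t + 4)*(t - 1)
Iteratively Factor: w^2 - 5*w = (w)*(w - 5)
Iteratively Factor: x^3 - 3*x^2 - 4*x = (x)*(x^2 - 3*x - 4) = x*(x + 1)*(x - 4)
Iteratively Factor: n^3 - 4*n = (n)*(n^2 - 4) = n*(n + 2)*(n - 2)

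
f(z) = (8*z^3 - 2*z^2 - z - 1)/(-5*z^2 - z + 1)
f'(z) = (10*z + 1)*(8*z^3 - 2*z^2 - z - 1)/(-5*z^2 - z + 1)^2 + (24*z^2 - 4*z - 1)/(-5*z^2 - z + 1)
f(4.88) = -7.13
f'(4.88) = -1.60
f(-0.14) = -0.88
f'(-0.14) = 0.37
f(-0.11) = -0.88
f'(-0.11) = -0.17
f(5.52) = -8.15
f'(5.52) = -1.60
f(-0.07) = -0.90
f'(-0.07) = -0.83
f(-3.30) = 6.12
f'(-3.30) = -1.55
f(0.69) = 0.01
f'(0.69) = -3.73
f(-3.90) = 7.06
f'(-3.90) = -1.57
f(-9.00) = 15.15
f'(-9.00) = -1.60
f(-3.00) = 5.66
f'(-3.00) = -1.53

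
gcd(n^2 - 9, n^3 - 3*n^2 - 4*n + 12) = n - 3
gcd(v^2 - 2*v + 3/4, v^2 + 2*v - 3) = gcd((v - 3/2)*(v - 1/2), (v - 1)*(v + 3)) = 1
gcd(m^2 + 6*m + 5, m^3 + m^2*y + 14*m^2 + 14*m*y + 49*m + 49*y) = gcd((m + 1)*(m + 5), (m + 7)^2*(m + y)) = 1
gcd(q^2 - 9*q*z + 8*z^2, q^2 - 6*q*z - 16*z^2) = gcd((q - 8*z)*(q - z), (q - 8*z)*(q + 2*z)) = -q + 8*z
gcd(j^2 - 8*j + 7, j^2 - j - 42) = j - 7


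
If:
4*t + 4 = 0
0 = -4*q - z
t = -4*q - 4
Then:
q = -3/4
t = -1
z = 3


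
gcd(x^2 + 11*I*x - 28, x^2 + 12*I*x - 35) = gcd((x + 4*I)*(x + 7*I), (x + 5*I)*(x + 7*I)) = x + 7*I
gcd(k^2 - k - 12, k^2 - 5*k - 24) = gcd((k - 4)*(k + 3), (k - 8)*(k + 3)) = k + 3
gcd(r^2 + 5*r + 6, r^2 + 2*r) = r + 2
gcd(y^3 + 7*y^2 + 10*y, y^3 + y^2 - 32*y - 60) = y^2 + 7*y + 10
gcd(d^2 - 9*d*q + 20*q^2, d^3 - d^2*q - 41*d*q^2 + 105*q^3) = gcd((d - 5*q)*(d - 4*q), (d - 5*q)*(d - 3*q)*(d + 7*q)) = -d + 5*q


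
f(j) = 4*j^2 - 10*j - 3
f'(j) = 8*j - 10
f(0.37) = -6.15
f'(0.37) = -7.04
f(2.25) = -5.25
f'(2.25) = 8.00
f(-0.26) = -0.13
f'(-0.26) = -12.08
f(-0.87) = 8.73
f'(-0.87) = -16.96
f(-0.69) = 5.80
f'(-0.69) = -15.52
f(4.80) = 41.16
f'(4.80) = 28.40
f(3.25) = 6.75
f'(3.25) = 16.00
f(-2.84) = 57.66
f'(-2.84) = -32.72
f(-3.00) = 63.00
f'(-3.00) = -34.00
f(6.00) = 81.00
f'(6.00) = 38.00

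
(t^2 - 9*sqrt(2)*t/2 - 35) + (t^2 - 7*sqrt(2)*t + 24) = 2*t^2 - 23*sqrt(2)*t/2 - 11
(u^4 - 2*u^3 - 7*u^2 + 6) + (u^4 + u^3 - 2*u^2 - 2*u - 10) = 2*u^4 - u^3 - 9*u^2 - 2*u - 4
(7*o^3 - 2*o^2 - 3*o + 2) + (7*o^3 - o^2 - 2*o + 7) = 14*o^3 - 3*o^2 - 5*o + 9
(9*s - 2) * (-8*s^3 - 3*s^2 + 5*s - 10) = -72*s^4 - 11*s^3 + 51*s^2 - 100*s + 20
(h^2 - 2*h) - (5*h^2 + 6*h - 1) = -4*h^2 - 8*h + 1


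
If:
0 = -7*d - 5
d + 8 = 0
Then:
No Solution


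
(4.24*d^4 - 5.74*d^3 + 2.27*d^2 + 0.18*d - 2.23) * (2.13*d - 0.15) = 9.0312*d^5 - 12.8622*d^4 + 5.6961*d^3 + 0.0429*d^2 - 4.7769*d + 0.3345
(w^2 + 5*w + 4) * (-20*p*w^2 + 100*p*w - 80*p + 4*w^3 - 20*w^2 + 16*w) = -20*p*w^4 + 340*p*w^2 - 320*p + 4*w^5 - 68*w^3 + 64*w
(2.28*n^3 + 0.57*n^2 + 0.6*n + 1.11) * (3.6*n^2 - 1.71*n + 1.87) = 8.208*n^5 - 1.8468*n^4 + 5.4489*n^3 + 4.0359*n^2 - 0.7761*n + 2.0757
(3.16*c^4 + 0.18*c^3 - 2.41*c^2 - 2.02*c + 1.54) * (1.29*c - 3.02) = 4.0764*c^5 - 9.311*c^4 - 3.6525*c^3 + 4.6724*c^2 + 8.087*c - 4.6508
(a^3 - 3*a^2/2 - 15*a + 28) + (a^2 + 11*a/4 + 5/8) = a^3 - a^2/2 - 49*a/4 + 229/8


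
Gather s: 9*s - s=8*s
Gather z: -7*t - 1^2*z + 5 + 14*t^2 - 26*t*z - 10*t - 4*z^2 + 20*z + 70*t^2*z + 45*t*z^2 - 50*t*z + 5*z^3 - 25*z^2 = 14*t^2 - 17*t + 5*z^3 + z^2*(45*t - 29) + z*(70*t^2 - 76*t + 19) + 5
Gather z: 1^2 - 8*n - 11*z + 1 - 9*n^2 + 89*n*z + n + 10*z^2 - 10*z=-9*n^2 - 7*n + 10*z^2 + z*(89*n - 21) + 2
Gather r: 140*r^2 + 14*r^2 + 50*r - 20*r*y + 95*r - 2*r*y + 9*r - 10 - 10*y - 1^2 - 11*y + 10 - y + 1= 154*r^2 + r*(154 - 22*y) - 22*y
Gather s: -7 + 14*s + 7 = 14*s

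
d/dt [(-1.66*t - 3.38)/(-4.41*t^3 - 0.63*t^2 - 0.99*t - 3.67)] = (-14.6412*t^3 - 45.7632*t^2 - 4.2588*t + 2.746)/(19.4481*t^6 + 5.5566*t^5 + 9.1287*t^4 + 33.6168*t^3 + 5.6043*t^2 + 7.2666*t + 13.4689)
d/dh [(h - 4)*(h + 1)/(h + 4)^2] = (11*h - 4)/(h^3 + 12*h^2 + 48*h + 64)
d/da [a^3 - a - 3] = 3*a^2 - 1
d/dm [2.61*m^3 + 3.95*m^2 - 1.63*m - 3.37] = 7.83*m^2 + 7.9*m - 1.63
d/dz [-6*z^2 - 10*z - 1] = -12*z - 10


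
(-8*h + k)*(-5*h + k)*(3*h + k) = 120*h^3 + h^2*k - 10*h*k^2 + k^3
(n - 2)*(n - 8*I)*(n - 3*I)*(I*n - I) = I*n^4 + 11*n^3 - 3*I*n^3 - 33*n^2 - 22*I*n^2 + 22*n + 72*I*n - 48*I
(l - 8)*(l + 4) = l^2 - 4*l - 32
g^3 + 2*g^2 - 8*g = g*(g - 2)*(g + 4)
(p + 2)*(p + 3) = p^2 + 5*p + 6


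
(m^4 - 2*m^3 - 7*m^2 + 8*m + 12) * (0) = 0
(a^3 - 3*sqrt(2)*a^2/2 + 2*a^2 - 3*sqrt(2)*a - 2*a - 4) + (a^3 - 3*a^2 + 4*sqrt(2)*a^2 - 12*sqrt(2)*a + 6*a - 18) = 2*a^3 - a^2 + 5*sqrt(2)*a^2/2 - 15*sqrt(2)*a + 4*a - 22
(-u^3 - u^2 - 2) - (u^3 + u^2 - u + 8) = -2*u^3 - 2*u^2 + u - 10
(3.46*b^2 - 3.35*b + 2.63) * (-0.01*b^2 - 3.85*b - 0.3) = -0.0346*b^4 - 13.2875*b^3 + 11.8332*b^2 - 9.1205*b - 0.789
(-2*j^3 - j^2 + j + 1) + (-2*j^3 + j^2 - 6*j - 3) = -4*j^3 - 5*j - 2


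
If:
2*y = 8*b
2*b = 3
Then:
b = 3/2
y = 6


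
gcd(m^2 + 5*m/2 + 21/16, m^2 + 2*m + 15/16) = m + 3/4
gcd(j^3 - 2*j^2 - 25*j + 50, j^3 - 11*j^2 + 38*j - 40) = j^2 - 7*j + 10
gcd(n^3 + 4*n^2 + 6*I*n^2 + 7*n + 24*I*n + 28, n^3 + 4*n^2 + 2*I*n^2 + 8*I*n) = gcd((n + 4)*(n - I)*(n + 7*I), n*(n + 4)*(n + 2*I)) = n + 4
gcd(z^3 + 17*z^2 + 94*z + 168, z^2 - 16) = z + 4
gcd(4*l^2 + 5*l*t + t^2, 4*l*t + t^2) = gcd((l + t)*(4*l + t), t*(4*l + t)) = 4*l + t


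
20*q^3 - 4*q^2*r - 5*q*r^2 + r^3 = (-5*q + r)*(-2*q + r)*(2*q + r)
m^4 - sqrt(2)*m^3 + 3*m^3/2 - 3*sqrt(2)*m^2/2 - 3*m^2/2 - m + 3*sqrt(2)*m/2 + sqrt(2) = (m - 1)*(m + 1/2)*(m + 2)*(m - sqrt(2))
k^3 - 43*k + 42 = (k - 6)*(k - 1)*(k + 7)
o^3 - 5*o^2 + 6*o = o*(o - 3)*(o - 2)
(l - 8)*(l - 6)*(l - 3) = l^3 - 17*l^2 + 90*l - 144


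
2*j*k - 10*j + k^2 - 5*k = (2*j + k)*(k - 5)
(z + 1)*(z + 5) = z^2 + 6*z + 5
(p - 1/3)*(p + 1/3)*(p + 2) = p^3 + 2*p^2 - p/9 - 2/9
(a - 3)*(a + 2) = a^2 - a - 6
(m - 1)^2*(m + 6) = m^3 + 4*m^2 - 11*m + 6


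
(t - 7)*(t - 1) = t^2 - 8*t + 7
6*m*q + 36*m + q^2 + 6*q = (6*m + q)*(q + 6)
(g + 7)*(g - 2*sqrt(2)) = g^2 - 2*sqrt(2)*g + 7*g - 14*sqrt(2)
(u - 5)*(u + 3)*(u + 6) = u^3 + 4*u^2 - 27*u - 90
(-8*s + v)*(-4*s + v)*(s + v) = 32*s^3 + 20*s^2*v - 11*s*v^2 + v^3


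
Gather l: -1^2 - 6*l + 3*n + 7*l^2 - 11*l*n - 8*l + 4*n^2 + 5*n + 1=7*l^2 + l*(-11*n - 14) + 4*n^2 + 8*n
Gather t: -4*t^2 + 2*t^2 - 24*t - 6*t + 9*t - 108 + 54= -2*t^2 - 21*t - 54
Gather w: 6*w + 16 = 6*w + 16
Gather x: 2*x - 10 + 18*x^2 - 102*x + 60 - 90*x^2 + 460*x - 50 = -72*x^2 + 360*x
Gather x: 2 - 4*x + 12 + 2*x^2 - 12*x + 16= 2*x^2 - 16*x + 30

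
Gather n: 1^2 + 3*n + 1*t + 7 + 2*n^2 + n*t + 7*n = 2*n^2 + n*(t + 10) + t + 8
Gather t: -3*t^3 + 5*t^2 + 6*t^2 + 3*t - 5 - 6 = -3*t^3 + 11*t^2 + 3*t - 11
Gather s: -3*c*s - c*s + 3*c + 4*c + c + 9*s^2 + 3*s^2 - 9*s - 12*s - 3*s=8*c + 12*s^2 + s*(-4*c - 24)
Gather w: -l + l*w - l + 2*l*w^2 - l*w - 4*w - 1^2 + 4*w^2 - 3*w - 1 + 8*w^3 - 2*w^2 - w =-2*l + 8*w^3 + w^2*(2*l + 2) - 8*w - 2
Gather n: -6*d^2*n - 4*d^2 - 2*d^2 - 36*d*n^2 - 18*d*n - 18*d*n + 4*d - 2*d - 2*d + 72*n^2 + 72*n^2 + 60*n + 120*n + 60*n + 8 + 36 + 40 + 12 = -6*d^2 + n^2*(144 - 36*d) + n*(-6*d^2 - 36*d + 240) + 96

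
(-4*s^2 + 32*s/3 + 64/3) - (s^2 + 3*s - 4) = -5*s^2 + 23*s/3 + 76/3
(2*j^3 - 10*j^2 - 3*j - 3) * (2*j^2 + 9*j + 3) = 4*j^5 - 2*j^4 - 90*j^3 - 63*j^2 - 36*j - 9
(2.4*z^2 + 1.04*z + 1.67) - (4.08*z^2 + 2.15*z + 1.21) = -1.68*z^2 - 1.11*z + 0.46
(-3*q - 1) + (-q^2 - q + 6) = -q^2 - 4*q + 5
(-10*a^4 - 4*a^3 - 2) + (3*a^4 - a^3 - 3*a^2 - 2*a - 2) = -7*a^4 - 5*a^3 - 3*a^2 - 2*a - 4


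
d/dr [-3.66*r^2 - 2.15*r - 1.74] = -7.32*r - 2.15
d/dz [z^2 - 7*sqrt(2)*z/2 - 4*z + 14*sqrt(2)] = 2*z - 7*sqrt(2)/2 - 4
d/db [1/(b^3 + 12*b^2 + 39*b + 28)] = 3*(-b^2 - 8*b - 13)/(b^3 + 12*b^2 + 39*b + 28)^2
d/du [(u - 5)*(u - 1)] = 2*u - 6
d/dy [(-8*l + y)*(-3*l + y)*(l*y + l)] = l*(24*l^2 - 22*l*y - 11*l + 3*y^2 + 2*y)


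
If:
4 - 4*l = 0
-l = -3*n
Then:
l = 1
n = 1/3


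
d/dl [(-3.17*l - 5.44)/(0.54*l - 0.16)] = (1.860192*l - 0.551168)/(0.54*l - 0.16)^3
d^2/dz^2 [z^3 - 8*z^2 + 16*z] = 6*z - 16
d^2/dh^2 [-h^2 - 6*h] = -2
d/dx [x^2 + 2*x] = 2*x + 2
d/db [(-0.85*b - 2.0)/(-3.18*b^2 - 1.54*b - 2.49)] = (2.703*b^2 + 1.309*b - (0.85*b + 2.0)*(6.36*b + 1.54) + 2.1165)/(3.18*b^2 + 1.54*b + 2.49)^2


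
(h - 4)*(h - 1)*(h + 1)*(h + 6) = h^4 + 2*h^3 - 25*h^2 - 2*h + 24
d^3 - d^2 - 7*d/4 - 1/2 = (d - 2)*(d + 1/2)^2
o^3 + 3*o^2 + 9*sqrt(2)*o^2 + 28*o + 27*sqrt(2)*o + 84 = (o + 3)*(o + 2*sqrt(2))*(o + 7*sqrt(2))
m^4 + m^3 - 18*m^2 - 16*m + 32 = (m - 4)*(m - 1)*(m + 2)*(m + 4)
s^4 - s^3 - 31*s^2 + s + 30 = (s - 6)*(s - 1)*(s + 1)*(s + 5)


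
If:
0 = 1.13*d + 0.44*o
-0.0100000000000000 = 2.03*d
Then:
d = -0.00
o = 0.01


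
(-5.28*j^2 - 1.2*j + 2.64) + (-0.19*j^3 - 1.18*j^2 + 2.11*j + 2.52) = -0.19*j^3 - 6.46*j^2 + 0.91*j + 5.16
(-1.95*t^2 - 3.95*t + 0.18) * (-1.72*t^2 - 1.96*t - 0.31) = 3.354*t^4 + 10.616*t^3 + 8.0369*t^2 + 0.8717*t - 0.0558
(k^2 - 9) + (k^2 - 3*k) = 2*k^2 - 3*k - 9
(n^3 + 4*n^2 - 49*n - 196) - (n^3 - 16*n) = 4*n^2 - 33*n - 196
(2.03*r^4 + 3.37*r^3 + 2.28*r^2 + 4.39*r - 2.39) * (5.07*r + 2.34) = 10.2921*r^5 + 21.8361*r^4 + 19.4454*r^3 + 27.5925*r^2 - 1.8447*r - 5.5926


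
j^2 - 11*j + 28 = (j - 7)*(j - 4)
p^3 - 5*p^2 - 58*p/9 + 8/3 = (p - 6)*(p - 1/3)*(p + 4/3)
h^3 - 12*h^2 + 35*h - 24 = (h - 8)*(h - 3)*(h - 1)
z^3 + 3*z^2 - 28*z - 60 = (z - 5)*(z + 2)*(z + 6)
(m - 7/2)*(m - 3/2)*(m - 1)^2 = m^4 - 7*m^3 + 65*m^2/4 - 31*m/2 + 21/4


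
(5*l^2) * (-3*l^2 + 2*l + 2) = -15*l^4 + 10*l^3 + 10*l^2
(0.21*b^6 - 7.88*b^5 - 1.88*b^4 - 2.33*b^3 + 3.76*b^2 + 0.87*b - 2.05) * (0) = 0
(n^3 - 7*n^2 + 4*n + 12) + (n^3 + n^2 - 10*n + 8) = 2*n^3 - 6*n^2 - 6*n + 20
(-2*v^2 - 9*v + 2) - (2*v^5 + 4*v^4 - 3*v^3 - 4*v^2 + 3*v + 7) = -2*v^5 - 4*v^4 + 3*v^3 + 2*v^2 - 12*v - 5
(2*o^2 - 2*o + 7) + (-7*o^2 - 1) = -5*o^2 - 2*o + 6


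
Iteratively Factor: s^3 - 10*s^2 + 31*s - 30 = (s - 2)*(s^2 - 8*s + 15) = (s - 3)*(s - 2)*(s - 5)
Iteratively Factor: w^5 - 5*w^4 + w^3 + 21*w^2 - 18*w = (w)*(w^4 - 5*w^3 + w^2 + 21*w - 18) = w*(w - 3)*(w^3 - 2*w^2 - 5*w + 6) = w*(w - 3)*(w + 2)*(w^2 - 4*w + 3) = w*(w - 3)^2*(w + 2)*(w - 1)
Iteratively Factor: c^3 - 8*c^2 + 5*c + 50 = (c - 5)*(c^2 - 3*c - 10) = (c - 5)^2*(c + 2)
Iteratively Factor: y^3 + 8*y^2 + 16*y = (y + 4)*(y^2 + 4*y) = (y + 4)^2*(y)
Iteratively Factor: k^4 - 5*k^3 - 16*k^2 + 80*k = (k - 4)*(k^3 - k^2 - 20*k) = k*(k - 4)*(k^2 - k - 20) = k*(k - 4)*(k + 4)*(k - 5)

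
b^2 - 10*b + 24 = (b - 6)*(b - 4)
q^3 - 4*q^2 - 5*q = q*(q - 5)*(q + 1)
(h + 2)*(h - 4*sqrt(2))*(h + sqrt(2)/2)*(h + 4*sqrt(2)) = h^4 + sqrt(2)*h^3/2 + 2*h^3 - 32*h^2 + sqrt(2)*h^2 - 64*h - 16*sqrt(2)*h - 32*sqrt(2)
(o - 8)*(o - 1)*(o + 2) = o^3 - 7*o^2 - 10*o + 16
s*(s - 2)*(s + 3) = s^3 + s^2 - 6*s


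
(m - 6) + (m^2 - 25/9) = m^2 + m - 79/9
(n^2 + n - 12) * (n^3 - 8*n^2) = n^5 - 7*n^4 - 20*n^3 + 96*n^2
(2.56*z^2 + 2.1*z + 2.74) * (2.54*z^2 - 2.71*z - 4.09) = 6.5024*z^4 - 1.6036*z^3 - 9.2018*z^2 - 16.0144*z - 11.2066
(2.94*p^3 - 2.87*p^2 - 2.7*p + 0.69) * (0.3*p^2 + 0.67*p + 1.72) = 0.882*p^5 + 1.1088*p^4 + 2.3239*p^3 - 6.5384*p^2 - 4.1817*p + 1.1868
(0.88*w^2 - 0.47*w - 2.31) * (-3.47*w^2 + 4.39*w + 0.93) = -3.0536*w^4 + 5.4941*w^3 + 6.7708*w^2 - 10.578*w - 2.1483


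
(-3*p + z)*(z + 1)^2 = -3*p*z^2 - 6*p*z - 3*p + z^3 + 2*z^2 + z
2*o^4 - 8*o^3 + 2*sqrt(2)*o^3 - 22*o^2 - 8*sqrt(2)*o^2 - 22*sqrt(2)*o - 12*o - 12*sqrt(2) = (o - 6)*(o + sqrt(2))*(sqrt(2)*o + sqrt(2))^2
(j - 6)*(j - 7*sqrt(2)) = j^2 - 7*sqrt(2)*j - 6*j + 42*sqrt(2)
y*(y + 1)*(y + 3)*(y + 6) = y^4 + 10*y^3 + 27*y^2 + 18*y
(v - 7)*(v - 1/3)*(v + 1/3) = v^3 - 7*v^2 - v/9 + 7/9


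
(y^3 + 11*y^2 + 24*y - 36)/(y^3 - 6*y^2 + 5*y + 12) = (y^3 + 11*y^2 + 24*y - 36)/(y^3 - 6*y^2 + 5*y + 12)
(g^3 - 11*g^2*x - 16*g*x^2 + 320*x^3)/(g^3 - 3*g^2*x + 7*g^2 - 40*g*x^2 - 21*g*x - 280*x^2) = (g - 8*x)/(g + 7)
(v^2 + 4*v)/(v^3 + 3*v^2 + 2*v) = (v + 4)/(v^2 + 3*v + 2)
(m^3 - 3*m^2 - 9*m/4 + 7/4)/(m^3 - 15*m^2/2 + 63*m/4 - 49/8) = 2*(m + 1)/(2*m - 7)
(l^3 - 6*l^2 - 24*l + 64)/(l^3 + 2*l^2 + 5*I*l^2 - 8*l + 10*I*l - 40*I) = (l - 8)/(l + 5*I)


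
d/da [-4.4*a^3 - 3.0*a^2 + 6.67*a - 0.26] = -13.2*a^2 - 6.0*a + 6.67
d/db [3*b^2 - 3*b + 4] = 6*b - 3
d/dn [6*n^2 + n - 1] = 12*n + 1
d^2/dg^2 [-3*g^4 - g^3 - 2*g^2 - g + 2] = -36*g^2 - 6*g - 4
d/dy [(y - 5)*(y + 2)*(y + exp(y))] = y^2*exp(y) + 3*y^2 - y*exp(y) - 6*y - 13*exp(y) - 10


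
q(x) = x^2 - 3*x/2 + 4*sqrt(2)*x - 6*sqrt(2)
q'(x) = 2*x - 3/2 + 4*sqrt(2)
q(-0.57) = -10.53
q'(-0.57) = 3.02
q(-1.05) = -11.75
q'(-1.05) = 2.06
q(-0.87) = -11.34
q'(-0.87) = 2.42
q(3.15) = 14.53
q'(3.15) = 10.46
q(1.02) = -3.20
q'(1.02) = 6.20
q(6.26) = 56.72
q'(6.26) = 16.68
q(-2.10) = -12.80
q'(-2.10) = -0.04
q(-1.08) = -11.81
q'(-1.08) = 2.00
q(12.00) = 185.40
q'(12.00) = 28.16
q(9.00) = 109.93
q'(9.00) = 22.16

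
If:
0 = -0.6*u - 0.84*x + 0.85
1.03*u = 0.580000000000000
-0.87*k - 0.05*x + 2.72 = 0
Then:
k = 3.09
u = 0.56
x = 0.61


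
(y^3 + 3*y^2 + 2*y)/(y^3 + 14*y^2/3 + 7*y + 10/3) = 3*y/(3*y + 5)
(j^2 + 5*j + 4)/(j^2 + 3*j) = (j^2 + 5*j + 4)/(j*(j + 3))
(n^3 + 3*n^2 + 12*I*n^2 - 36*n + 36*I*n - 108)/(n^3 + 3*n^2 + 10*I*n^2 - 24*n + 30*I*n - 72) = (n + 6*I)/(n + 4*I)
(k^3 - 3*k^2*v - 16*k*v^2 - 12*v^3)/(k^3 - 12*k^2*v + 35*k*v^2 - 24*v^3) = (k^3 - 3*k^2*v - 16*k*v^2 - 12*v^3)/(k^3 - 12*k^2*v + 35*k*v^2 - 24*v^3)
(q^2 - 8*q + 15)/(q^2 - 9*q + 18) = (q - 5)/(q - 6)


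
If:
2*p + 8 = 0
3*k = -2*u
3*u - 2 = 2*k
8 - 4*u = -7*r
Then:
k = -4/13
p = -4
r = -80/91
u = 6/13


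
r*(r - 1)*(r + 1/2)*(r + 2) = r^4 + 3*r^3/2 - 3*r^2/2 - r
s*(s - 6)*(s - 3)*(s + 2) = s^4 - 7*s^3 + 36*s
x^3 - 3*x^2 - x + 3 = (x - 3)*(x - 1)*(x + 1)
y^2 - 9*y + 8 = (y - 8)*(y - 1)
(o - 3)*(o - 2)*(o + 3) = o^3 - 2*o^2 - 9*o + 18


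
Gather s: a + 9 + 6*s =a + 6*s + 9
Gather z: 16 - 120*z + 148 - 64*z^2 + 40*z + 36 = -64*z^2 - 80*z + 200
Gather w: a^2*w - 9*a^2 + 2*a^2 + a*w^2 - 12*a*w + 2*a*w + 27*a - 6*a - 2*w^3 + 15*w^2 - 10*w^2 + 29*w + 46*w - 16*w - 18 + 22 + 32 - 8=-7*a^2 + 21*a - 2*w^3 + w^2*(a + 5) + w*(a^2 - 10*a + 59) + 28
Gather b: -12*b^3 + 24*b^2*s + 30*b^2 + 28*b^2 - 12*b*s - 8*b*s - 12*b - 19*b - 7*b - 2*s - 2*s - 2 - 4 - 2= -12*b^3 + b^2*(24*s + 58) + b*(-20*s - 38) - 4*s - 8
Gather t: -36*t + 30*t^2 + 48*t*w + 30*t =30*t^2 + t*(48*w - 6)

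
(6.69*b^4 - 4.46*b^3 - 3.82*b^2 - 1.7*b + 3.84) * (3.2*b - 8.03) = 21.408*b^5 - 67.9927*b^4 + 23.5898*b^3 + 25.2346*b^2 + 25.939*b - 30.8352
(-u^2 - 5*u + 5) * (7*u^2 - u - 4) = -7*u^4 - 34*u^3 + 44*u^2 + 15*u - 20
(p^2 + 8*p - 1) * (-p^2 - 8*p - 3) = -p^4 - 16*p^3 - 66*p^2 - 16*p + 3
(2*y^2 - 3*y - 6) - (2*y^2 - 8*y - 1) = 5*y - 5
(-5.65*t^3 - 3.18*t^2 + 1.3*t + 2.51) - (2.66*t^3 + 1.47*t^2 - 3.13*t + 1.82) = -8.31*t^3 - 4.65*t^2 + 4.43*t + 0.69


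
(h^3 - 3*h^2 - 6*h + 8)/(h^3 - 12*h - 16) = (h - 1)/(h + 2)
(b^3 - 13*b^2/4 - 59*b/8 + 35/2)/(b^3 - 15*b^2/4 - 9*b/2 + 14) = (b + 5/2)/(b + 2)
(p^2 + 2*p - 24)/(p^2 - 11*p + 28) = (p + 6)/(p - 7)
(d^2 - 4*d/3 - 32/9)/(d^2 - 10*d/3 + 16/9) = (3*d + 4)/(3*d - 2)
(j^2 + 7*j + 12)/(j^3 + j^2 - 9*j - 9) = (j + 4)/(j^2 - 2*j - 3)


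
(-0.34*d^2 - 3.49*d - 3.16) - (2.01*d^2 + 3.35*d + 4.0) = -2.35*d^2 - 6.84*d - 7.16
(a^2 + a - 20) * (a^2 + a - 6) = a^4 + 2*a^3 - 25*a^2 - 26*a + 120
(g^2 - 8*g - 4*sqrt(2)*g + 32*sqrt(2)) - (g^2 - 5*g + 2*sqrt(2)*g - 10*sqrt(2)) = -6*sqrt(2)*g - 3*g + 42*sqrt(2)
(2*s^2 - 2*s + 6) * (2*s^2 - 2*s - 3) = 4*s^4 - 8*s^3 + 10*s^2 - 6*s - 18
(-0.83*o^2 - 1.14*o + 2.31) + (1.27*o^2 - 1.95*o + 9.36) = 0.44*o^2 - 3.09*o + 11.67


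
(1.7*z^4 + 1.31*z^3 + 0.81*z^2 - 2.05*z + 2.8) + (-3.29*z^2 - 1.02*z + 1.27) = 1.7*z^4 + 1.31*z^3 - 2.48*z^2 - 3.07*z + 4.07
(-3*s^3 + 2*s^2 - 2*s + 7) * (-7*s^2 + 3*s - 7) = 21*s^5 - 23*s^4 + 41*s^3 - 69*s^2 + 35*s - 49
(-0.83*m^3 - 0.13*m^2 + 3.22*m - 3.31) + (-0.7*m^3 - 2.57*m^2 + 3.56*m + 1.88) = -1.53*m^3 - 2.7*m^2 + 6.78*m - 1.43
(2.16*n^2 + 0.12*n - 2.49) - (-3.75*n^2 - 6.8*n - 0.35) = 5.91*n^2 + 6.92*n - 2.14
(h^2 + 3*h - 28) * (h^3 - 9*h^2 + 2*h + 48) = h^5 - 6*h^4 - 53*h^3 + 306*h^2 + 88*h - 1344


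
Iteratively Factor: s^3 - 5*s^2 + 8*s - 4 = (s - 1)*(s^2 - 4*s + 4) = (s - 2)*(s - 1)*(s - 2)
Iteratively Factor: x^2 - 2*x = (x)*(x - 2)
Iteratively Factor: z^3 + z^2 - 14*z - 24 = (z + 2)*(z^2 - z - 12) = (z - 4)*(z + 2)*(z + 3)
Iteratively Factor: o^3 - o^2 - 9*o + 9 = (o - 3)*(o^2 + 2*o - 3) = (o - 3)*(o - 1)*(o + 3)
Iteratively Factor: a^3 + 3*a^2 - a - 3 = (a + 3)*(a^2 - 1) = (a - 1)*(a + 3)*(a + 1)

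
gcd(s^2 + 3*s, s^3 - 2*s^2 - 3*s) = s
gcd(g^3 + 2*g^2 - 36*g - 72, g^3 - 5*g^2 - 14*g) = g + 2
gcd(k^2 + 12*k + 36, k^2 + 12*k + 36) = k^2 + 12*k + 36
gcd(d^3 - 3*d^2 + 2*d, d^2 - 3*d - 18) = 1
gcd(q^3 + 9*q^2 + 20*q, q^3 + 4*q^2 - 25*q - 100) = q^2 + 9*q + 20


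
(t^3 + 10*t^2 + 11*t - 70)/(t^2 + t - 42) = (t^2 + 3*t - 10)/(t - 6)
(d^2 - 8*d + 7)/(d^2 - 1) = (d - 7)/(d + 1)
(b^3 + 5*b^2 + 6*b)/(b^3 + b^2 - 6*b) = (b + 2)/(b - 2)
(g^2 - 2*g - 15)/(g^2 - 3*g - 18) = (g - 5)/(g - 6)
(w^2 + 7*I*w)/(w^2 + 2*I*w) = (w + 7*I)/(w + 2*I)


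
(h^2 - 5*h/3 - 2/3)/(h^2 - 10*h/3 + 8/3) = (3*h + 1)/(3*h - 4)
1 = 1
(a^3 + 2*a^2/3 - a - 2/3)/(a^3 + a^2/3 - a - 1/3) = (3*a + 2)/(3*a + 1)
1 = 1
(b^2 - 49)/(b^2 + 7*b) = (b - 7)/b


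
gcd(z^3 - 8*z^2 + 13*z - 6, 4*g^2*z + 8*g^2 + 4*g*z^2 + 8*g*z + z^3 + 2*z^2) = 1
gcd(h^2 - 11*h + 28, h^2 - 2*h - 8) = h - 4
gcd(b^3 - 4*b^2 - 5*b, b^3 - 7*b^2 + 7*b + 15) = b^2 - 4*b - 5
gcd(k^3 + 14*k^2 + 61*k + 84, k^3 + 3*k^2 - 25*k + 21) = k + 7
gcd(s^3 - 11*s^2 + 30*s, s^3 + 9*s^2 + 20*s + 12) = 1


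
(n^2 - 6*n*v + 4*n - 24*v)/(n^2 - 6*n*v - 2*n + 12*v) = (n + 4)/(n - 2)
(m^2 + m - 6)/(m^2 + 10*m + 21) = (m - 2)/(m + 7)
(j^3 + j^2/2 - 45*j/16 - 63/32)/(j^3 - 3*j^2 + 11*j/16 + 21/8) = (j + 3/2)/(j - 2)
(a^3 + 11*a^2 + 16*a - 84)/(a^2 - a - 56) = (a^2 + 4*a - 12)/(a - 8)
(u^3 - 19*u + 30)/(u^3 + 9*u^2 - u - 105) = (u - 2)/(u + 7)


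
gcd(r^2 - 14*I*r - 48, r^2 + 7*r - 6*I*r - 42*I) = r - 6*I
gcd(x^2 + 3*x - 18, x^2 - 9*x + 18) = x - 3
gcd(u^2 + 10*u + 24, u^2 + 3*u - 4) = u + 4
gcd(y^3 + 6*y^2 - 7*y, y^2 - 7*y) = y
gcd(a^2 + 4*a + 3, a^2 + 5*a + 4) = a + 1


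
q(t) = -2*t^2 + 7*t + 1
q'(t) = 7 - 4*t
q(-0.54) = -3.36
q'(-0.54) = 9.16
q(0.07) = 1.48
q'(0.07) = 6.72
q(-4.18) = -63.20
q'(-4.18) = 23.72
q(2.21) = 6.70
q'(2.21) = -1.84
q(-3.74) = -53.16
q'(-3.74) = 21.96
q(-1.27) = -11.12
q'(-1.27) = 12.08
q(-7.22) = -153.80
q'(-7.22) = 35.88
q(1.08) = 6.23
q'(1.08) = 2.68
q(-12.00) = -371.00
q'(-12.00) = 55.00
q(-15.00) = -554.00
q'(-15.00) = 67.00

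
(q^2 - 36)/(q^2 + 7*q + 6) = (q - 6)/(q + 1)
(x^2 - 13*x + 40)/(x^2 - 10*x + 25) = (x - 8)/(x - 5)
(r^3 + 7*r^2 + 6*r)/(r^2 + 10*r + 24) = r*(r + 1)/(r + 4)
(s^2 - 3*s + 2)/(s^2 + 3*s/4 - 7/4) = 4*(s - 2)/(4*s + 7)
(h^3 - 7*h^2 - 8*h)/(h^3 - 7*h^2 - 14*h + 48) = h*(h + 1)/(h^2 + h - 6)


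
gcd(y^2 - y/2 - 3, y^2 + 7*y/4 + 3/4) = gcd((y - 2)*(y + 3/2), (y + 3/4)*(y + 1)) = 1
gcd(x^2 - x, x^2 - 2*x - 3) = 1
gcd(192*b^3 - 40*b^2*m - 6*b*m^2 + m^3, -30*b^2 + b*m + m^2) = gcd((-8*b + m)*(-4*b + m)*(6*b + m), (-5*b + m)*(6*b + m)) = 6*b + m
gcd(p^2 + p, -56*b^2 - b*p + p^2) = 1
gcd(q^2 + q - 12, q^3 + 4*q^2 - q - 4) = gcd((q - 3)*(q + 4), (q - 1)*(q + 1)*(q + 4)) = q + 4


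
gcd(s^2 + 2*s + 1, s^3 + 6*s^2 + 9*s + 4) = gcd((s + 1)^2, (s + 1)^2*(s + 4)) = s^2 + 2*s + 1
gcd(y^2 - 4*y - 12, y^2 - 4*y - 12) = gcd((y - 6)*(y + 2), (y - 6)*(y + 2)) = y^2 - 4*y - 12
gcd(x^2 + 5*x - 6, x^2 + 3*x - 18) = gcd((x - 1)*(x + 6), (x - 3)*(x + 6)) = x + 6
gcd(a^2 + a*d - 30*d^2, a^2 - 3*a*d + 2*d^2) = 1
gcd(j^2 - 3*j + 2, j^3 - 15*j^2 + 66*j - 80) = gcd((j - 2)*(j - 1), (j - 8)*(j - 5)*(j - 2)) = j - 2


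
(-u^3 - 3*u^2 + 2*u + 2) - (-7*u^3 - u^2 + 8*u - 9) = 6*u^3 - 2*u^2 - 6*u + 11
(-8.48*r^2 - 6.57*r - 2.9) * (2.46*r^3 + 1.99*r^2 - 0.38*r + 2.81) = -20.8608*r^5 - 33.0374*r^4 - 16.9859*r^3 - 27.1032*r^2 - 17.3597*r - 8.149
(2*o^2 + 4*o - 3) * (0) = 0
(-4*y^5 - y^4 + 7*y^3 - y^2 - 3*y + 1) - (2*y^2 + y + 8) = -4*y^5 - y^4 + 7*y^3 - 3*y^2 - 4*y - 7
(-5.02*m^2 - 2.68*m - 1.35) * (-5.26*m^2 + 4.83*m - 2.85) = 26.4052*m^4 - 10.1498*m^3 + 8.4636*m^2 + 1.1175*m + 3.8475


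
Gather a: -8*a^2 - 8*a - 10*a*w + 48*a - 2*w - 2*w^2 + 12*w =-8*a^2 + a*(40 - 10*w) - 2*w^2 + 10*w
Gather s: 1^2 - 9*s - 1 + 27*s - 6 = 18*s - 6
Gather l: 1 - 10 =-9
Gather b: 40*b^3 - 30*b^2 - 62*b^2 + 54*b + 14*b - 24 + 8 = 40*b^3 - 92*b^2 + 68*b - 16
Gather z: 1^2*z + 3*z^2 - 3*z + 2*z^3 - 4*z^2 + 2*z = 2*z^3 - z^2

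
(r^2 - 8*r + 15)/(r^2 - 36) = (r^2 - 8*r + 15)/(r^2 - 36)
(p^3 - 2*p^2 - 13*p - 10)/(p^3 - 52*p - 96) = (p^2 - 4*p - 5)/(p^2 - 2*p - 48)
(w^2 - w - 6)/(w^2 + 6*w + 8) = (w - 3)/(w + 4)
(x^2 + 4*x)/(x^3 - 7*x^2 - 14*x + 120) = x/(x^2 - 11*x + 30)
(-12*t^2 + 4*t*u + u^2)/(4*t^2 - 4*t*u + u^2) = (-6*t - u)/(2*t - u)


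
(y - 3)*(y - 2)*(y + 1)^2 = y^4 - 3*y^3 - 3*y^2 + 7*y + 6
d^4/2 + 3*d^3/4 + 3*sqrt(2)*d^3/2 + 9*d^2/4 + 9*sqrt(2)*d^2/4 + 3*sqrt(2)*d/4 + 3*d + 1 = (d/2 + sqrt(2))*(d + 1/2)*(d + 1)*(d + sqrt(2))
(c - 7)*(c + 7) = c^2 - 49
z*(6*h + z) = 6*h*z + z^2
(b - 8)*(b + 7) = b^2 - b - 56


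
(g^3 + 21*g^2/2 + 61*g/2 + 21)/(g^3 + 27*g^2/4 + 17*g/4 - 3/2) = 2*(2*g + 7)/(4*g - 1)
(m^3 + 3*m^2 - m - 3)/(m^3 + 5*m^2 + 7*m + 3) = (m - 1)/(m + 1)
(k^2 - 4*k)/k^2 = (k - 4)/k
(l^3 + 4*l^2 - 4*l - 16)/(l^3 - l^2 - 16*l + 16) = (l^2 - 4)/(l^2 - 5*l + 4)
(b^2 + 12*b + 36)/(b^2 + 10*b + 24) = (b + 6)/(b + 4)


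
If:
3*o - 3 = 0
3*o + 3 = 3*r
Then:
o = 1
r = 2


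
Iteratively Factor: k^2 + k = (k + 1)*(k)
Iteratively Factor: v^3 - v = (v - 1)*(v^2 + v) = (v - 1)*(v + 1)*(v)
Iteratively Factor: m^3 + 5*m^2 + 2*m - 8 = (m + 4)*(m^2 + m - 2) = (m + 2)*(m + 4)*(m - 1)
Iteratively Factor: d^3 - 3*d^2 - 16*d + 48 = (d - 4)*(d^2 + d - 12) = (d - 4)*(d - 3)*(d + 4)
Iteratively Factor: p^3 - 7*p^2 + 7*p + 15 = (p - 5)*(p^2 - 2*p - 3) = (p - 5)*(p + 1)*(p - 3)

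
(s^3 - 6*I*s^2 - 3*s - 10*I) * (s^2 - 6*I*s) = s^5 - 12*I*s^4 - 39*s^3 + 8*I*s^2 - 60*s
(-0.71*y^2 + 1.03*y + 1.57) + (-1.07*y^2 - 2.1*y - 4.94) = -1.78*y^2 - 1.07*y - 3.37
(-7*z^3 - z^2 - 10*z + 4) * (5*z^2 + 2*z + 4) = -35*z^5 - 19*z^4 - 80*z^3 - 4*z^2 - 32*z + 16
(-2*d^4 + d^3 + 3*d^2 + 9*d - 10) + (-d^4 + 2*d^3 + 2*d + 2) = -3*d^4 + 3*d^3 + 3*d^2 + 11*d - 8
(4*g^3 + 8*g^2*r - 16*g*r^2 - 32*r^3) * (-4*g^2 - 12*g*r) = -16*g^5 - 80*g^4*r - 32*g^3*r^2 + 320*g^2*r^3 + 384*g*r^4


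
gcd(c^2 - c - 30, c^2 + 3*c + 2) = 1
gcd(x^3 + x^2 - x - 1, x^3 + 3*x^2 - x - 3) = x^2 - 1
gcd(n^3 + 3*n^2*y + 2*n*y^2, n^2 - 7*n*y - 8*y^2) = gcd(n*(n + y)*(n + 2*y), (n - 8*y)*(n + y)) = n + y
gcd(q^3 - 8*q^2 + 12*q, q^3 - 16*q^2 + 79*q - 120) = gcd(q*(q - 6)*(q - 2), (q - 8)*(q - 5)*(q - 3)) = 1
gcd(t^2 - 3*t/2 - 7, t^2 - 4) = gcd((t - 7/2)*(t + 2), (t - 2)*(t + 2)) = t + 2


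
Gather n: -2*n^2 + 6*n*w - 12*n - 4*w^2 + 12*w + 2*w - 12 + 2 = -2*n^2 + n*(6*w - 12) - 4*w^2 + 14*w - 10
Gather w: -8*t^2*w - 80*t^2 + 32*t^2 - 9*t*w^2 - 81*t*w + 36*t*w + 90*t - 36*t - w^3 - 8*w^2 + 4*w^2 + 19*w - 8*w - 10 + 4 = -48*t^2 + 54*t - w^3 + w^2*(-9*t - 4) + w*(-8*t^2 - 45*t + 11) - 6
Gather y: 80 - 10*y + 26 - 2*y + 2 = 108 - 12*y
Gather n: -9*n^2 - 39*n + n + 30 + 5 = -9*n^2 - 38*n + 35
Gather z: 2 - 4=-2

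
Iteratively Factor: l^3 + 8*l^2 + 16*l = (l)*(l^2 + 8*l + 16) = l*(l + 4)*(l + 4)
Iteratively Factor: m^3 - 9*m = (m - 3)*(m^2 + 3*m) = (m - 3)*(m + 3)*(m)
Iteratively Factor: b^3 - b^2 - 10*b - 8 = (b - 4)*(b^2 + 3*b + 2) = (b - 4)*(b + 1)*(b + 2)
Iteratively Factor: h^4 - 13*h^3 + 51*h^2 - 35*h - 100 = (h - 5)*(h^3 - 8*h^2 + 11*h + 20) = (h - 5)*(h - 4)*(h^2 - 4*h - 5) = (h - 5)*(h - 4)*(h + 1)*(h - 5)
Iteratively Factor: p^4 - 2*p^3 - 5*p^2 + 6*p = (p - 3)*(p^3 + p^2 - 2*p) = p*(p - 3)*(p^2 + p - 2) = p*(p - 3)*(p + 2)*(p - 1)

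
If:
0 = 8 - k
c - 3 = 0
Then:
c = 3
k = 8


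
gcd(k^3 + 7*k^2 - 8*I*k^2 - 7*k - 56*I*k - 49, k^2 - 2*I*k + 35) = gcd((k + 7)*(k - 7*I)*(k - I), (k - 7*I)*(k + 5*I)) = k - 7*I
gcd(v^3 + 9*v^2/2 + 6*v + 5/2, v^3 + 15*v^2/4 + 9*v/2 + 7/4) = v^2 + 2*v + 1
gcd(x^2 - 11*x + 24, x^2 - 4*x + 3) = x - 3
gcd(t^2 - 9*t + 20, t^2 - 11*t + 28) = t - 4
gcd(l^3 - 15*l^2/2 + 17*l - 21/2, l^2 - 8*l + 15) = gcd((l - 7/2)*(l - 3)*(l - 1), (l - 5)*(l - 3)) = l - 3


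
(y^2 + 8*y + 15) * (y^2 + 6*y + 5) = y^4 + 14*y^3 + 68*y^2 + 130*y + 75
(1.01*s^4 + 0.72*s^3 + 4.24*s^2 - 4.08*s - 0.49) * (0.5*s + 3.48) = 0.505*s^5 + 3.8748*s^4 + 4.6256*s^3 + 12.7152*s^2 - 14.4434*s - 1.7052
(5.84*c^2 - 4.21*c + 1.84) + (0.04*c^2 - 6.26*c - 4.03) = 5.88*c^2 - 10.47*c - 2.19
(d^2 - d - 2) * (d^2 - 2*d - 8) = d^4 - 3*d^3 - 8*d^2 + 12*d + 16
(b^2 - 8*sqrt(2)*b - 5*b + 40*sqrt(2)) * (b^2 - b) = b^4 - 8*sqrt(2)*b^3 - 6*b^3 + 5*b^2 + 48*sqrt(2)*b^2 - 40*sqrt(2)*b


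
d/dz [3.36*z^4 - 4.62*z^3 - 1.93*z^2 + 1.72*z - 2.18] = 13.44*z^3 - 13.86*z^2 - 3.86*z + 1.72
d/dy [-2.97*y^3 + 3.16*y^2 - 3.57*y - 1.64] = -8.91*y^2 + 6.32*y - 3.57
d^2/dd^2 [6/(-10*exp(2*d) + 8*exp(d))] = 12*((5*exp(d) - 4)*(5*exp(d) - 1) - 2*(5*exp(d) - 2)^2)*exp(-d)/(5*exp(d) - 4)^3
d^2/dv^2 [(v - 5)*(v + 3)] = 2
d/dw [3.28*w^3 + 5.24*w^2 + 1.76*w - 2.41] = 9.84*w^2 + 10.48*w + 1.76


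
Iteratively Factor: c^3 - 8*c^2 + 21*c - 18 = (c - 2)*(c^2 - 6*c + 9) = (c - 3)*(c - 2)*(c - 3)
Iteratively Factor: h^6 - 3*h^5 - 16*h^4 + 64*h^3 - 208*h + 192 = (h + 4)*(h^5 - 7*h^4 + 12*h^3 + 16*h^2 - 64*h + 48) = (h - 3)*(h + 4)*(h^4 - 4*h^3 + 16*h - 16) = (h - 3)*(h + 2)*(h + 4)*(h^3 - 6*h^2 + 12*h - 8) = (h - 3)*(h - 2)*(h + 2)*(h + 4)*(h^2 - 4*h + 4) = (h - 3)*(h - 2)^2*(h + 2)*(h + 4)*(h - 2)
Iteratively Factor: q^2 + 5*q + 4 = (q + 1)*(q + 4)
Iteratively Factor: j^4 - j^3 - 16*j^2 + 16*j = (j - 4)*(j^3 + 3*j^2 - 4*j) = (j - 4)*(j - 1)*(j^2 + 4*j) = j*(j - 4)*(j - 1)*(j + 4)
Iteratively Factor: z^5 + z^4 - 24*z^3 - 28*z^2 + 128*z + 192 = (z - 3)*(z^4 + 4*z^3 - 12*z^2 - 64*z - 64) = (z - 3)*(z + 4)*(z^3 - 12*z - 16) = (z - 3)*(z + 2)*(z + 4)*(z^2 - 2*z - 8) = (z - 3)*(z + 2)^2*(z + 4)*(z - 4)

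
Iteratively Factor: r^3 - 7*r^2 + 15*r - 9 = (r - 3)*(r^2 - 4*r + 3) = (r - 3)*(r - 1)*(r - 3)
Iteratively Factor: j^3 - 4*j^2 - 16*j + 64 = (j - 4)*(j^2 - 16) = (j - 4)^2*(j + 4)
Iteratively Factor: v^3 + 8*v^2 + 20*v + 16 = (v + 4)*(v^2 + 4*v + 4) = (v + 2)*(v + 4)*(v + 2)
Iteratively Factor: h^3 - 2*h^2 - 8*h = (h - 4)*(h^2 + 2*h) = h*(h - 4)*(h + 2)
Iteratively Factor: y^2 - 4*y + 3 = (y - 1)*(y - 3)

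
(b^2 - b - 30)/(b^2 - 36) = (b + 5)/(b + 6)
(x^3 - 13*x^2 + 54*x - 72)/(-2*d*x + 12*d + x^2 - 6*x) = (x^2 - 7*x + 12)/(-2*d + x)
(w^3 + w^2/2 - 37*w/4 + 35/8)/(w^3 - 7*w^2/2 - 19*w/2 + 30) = (w^2 + 3*w - 7/4)/(w^2 - w - 12)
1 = 1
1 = 1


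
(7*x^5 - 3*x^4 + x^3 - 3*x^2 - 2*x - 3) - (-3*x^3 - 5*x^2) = 7*x^5 - 3*x^4 + 4*x^3 + 2*x^2 - 2*x - 3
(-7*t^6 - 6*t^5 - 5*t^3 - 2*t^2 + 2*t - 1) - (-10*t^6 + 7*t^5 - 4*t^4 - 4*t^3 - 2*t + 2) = 3*t^6 - 13*t^5 + 4*t^4 - t^3 - 2*t^2 + 4*t - 3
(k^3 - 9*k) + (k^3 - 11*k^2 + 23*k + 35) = 2*k^3 - 11*k^2 + 14*k + 35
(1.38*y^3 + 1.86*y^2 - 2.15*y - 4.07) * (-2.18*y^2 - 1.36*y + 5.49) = -3.0084*y^5 - 5.9316*y^4 + 9.7336*y^3 + 22.008*y^2 - 6.2683*y - 22.3443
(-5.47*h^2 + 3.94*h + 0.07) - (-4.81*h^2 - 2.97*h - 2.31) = -0.66*h^2 + 6.91*h + 2.38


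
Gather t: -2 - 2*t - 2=-2*t - 4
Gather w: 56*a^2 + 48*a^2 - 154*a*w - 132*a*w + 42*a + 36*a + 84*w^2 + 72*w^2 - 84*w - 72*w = 104*a^2 + 78*a + 156*w^2 + w*(-286*a - 156)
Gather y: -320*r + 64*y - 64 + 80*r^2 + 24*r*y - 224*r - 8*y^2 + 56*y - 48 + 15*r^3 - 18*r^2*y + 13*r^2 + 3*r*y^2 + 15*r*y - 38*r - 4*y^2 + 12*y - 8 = 15*r^3 + 93*r^2 - 582*r + y^2*(3*r - 12) + y*(-18*r^2 + 39*r + 132) - 120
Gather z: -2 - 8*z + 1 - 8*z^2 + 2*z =-8*z^2 - 6*z - 1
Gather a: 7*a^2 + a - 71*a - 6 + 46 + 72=7*a^2 - 70*a + 112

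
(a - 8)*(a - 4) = a^2 - 12*a + 32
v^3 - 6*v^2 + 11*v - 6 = (v - 3)*(v - 2)*(v - 1)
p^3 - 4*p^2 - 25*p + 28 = (p - 7)*(p - 1)*(p + 4)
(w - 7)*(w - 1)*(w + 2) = w^3 - 6*w^2 - 9*w + 14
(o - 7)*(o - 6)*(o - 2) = o^3 - 15*o^2 + 68*o - 84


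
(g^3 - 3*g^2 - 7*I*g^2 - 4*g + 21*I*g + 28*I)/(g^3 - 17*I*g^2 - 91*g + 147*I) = (g^2 - 3*g - 4)/(g^2 - 10*I*g - 21)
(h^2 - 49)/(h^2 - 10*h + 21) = (h + 7)/(h - 3)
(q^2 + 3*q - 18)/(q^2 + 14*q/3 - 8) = 3*(q - 3)/(3*q - 4)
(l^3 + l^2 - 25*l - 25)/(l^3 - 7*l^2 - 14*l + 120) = (l^2 + 6*l + 5)/(l^2 - 2*l - 24)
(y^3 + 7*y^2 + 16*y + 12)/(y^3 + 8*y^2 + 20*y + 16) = (y + 3)/(y + 4)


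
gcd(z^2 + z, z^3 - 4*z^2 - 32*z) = z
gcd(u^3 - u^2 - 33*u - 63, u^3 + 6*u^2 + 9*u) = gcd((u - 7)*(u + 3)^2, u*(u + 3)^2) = u^2 + 6*u + 9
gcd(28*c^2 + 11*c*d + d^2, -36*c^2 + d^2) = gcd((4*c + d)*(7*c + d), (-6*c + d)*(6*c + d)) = 1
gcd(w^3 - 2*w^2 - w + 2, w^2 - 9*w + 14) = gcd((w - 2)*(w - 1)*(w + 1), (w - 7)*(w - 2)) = w - 2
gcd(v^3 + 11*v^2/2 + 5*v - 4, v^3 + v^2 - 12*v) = v + 4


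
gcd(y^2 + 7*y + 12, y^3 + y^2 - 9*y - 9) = y + 3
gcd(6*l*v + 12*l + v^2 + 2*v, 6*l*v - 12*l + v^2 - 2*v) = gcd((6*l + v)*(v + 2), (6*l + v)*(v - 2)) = 6*l + v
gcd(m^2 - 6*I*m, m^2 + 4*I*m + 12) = 1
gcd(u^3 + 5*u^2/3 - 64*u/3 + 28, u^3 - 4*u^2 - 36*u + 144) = u + 6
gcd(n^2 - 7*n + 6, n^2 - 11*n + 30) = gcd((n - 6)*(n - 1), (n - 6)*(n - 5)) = n - 6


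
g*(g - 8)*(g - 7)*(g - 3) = g^4 - 18*g^3 + 101*g^2 - 168*g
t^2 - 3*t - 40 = (t - 8)*(t + 5)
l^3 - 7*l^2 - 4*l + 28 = (l - 7)*(l - 2)*(l + 2)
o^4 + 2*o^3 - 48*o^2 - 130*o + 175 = (o - 7)*(o - 1)*(o + 5)^2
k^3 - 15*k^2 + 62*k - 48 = (k - 8)*(k - 6)*(k - 1)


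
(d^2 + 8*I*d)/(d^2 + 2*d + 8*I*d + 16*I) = d/(d + 2)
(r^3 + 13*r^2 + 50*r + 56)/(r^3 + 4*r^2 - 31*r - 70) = (r + 4)/(r - 5)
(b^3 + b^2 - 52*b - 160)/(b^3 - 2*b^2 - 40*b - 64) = (b + 5)/(b + 2)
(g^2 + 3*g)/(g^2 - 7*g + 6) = g*(g + 3)/(g^2 - 7*g + 6)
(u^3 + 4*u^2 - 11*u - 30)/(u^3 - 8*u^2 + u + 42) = (u + 5)/(u - 7)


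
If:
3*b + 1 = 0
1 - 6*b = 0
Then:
No Solution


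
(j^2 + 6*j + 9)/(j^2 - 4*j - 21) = (j + 3)/(j - 7)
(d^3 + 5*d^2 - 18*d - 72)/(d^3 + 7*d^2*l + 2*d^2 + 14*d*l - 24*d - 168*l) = (d + 3)/(d + 7*l)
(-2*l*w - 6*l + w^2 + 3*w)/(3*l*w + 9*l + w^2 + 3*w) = (-2*l + w)/(3*l + w)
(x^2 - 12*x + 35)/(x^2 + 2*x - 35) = (x - 7)/(x + 7)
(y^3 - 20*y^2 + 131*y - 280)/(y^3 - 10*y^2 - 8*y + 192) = (y^2 - 12*y + 35)/(y^2 - 2*y - 24)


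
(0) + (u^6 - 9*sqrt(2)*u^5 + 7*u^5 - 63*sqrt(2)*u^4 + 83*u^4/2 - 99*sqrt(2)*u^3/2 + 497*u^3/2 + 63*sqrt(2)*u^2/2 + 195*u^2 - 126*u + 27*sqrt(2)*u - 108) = u^6 - 9*sqrt(2)*u^5 + 7*u^5 - 63*sqrt(2)*u^4 + 83*u^4/2 - 99*sqrt(2)*u^3/2 + 497*u^3/2 + 63*sqrt(2)*u^2/2 + 195*u^2 - 126*u + 27*sqrt(2)*u - 108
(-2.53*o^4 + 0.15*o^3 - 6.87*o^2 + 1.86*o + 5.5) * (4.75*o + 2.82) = -12.0175*o^5 - 6.4221*o^4 - 32.2095*o^3 - 10.5384*o^2 + 31.3702*o + 15.51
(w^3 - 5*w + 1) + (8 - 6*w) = w^3 - 11*w + 9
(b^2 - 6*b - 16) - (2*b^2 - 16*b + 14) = -b^2 + 10*b - 30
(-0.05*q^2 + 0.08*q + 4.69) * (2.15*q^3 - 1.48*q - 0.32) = -0.1075*q^5 + 0.172*q^4 + 10.1575*q^3 - 0.1024*q^2 - 6.9668*q - 1.5008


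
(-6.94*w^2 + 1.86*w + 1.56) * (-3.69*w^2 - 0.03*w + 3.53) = 25.6086*w^4 - 6.6552*w^3 - 30.3104*w^2 + 6.519*w + 5.5068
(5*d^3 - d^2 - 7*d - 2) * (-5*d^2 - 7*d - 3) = -25*d^5 - 30*d^4 + 27*d^3 + 62*d^2 + 35*d + 6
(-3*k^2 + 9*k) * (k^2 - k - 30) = -3*k^4 + 12*k^3 + 81*k^2 - 270*k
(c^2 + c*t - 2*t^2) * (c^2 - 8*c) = c^4 + c^3*t - 8*c^3 - 2*c^2*t^2 - 8*c^2*t + 16*c*t^2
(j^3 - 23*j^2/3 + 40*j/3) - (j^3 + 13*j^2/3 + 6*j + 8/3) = -12*j^2 + 22*j/3 - 8/3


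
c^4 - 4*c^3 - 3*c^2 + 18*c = c*(c - 3)^2*(c + 2)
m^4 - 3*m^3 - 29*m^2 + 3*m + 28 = (m - 7)*(m - 1)*(m + 1)*(m + 4)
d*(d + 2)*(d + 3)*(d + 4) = d^4 + 9*d^3 + 26*d^2 + 24*d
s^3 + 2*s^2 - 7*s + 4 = (s - 1)^2*(s + 4)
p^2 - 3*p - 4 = (p - 4)*(p + 1)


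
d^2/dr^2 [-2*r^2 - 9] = -4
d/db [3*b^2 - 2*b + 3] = 6*b - 2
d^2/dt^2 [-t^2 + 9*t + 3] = -2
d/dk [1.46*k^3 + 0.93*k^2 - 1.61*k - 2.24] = 4.38*k^2 + 1.86*k - 1.61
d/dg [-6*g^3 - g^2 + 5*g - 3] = -18*g^2 - 2*g + 5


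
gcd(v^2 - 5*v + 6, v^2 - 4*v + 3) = v - 3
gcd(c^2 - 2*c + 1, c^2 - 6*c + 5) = c - 1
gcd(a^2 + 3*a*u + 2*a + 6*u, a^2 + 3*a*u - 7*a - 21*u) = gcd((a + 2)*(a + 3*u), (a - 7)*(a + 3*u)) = a + 3*u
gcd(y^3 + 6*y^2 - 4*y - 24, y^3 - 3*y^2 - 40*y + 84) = y^2 + 4*y - 12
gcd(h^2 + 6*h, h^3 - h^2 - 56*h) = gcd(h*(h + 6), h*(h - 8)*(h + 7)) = h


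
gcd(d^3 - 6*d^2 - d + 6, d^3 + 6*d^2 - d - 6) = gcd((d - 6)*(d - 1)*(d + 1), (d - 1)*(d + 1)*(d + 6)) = d^2 - 1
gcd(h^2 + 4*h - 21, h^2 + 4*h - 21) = h^2 + 4*h - 21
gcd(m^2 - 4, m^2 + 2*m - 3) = 1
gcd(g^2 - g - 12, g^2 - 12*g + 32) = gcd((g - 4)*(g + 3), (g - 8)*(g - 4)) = g - 4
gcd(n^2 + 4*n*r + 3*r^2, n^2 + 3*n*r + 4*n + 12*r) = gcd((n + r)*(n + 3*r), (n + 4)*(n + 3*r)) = n + 3*r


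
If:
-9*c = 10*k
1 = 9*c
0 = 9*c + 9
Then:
No Solution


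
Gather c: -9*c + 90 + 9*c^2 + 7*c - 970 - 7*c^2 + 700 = 2*c^2 - 2*c - 180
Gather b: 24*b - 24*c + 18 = 24*b - 24*c + 18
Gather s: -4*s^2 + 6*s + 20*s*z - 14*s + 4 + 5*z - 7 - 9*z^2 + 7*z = -4*s^2 + s*(20*z - 8) - 9*z^2 + 12*z - 3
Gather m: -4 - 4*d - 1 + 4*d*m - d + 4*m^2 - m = -5*d + 4*m^2 + m*(4*d - 1) - 5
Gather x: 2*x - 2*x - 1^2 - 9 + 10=0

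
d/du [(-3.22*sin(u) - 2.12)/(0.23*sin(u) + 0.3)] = -0.4784*cos(u)/(0.23*sin(u) + 0.3)^2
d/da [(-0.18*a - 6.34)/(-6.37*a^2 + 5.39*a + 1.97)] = (-1.1466*a^2 - 80.7716*a + 33.818)/(40.5769*a^4 - 68.6686*a^3 + 3.9543*a^2 + 21.2366*a + 3.8809)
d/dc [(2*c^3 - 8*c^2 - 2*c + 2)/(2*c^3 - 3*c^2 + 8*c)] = 2*(5*c^4 + 20*c^3 - 41*c^2 + 6*c - 8)/(c^2*(4*c^4 - 12*c^3 + 41*c^2 - 48*c + 64))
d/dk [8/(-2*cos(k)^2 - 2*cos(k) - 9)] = -(16*sin(k) + 16*sin(2*k))/(2*cos(k) + cos(2*k) + 10)^2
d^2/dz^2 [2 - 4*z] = 0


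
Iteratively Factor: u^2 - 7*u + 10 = (u - 5)*(u - 2)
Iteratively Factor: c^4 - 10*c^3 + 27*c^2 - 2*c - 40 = (c - 4)*(c^3 - 6*c^2 + 3*c + 10) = (c - 5)*(c - 4)*(c^2 - c - 2) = (c - 5)*(c - 4)*(c - 2)*(c + 1)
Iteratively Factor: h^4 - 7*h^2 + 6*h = (h - 2)*(h^3 + 2*h^2 - 3*h) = (h - 2)*(h + 3)*(h^2 - h) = h*(h - 2)*(h + 3)*(h - 1)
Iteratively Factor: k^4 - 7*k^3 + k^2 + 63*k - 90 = (k + 3)*(k^3 - 10*k^2 + 31*k - 30) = (k - 2)*(k + 3)*(k^2 - 8*k + 15) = (k - 5)*(k - 2)*(k + 3)*(k - 3)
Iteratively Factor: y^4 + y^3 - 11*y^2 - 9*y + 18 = (y - 1)*(y^3 + 2*y^2 - 9*y - 18) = (y - 3)*(y - 1)*(y^2 + 5*y + 6) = (y - 3)*(y - 1)*(y + 2)*(y + 3)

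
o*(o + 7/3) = o^2 + 7*o/3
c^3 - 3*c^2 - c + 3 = (c - 3)*(c - 1)*(c + 1)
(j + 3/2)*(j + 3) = j^2 + 9*j/2 + 9/2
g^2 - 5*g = g*(g - 5)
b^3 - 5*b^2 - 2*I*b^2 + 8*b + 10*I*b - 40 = (b - 5)*(b - 4*I)*(b + 2*I)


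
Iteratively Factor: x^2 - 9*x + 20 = (x - 4)*(x - 5)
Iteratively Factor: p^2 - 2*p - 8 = (p - 4)*(p + 2)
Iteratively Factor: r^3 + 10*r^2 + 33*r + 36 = (r + 3)*(r^2 + 7*r + 12) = (r + 3)*(r + 4)*(r + 3)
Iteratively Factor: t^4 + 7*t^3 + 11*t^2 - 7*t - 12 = (t + 1)*(t^3 + 6*t^2 + 5*t - 12) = (t - 1)*(t + 1)*(t^2 + 7*t + 12) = (t - 1)*(t + 1)*(t + 4)*(t + 3)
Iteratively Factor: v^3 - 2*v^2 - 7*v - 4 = (v + 1)*(v^2 - 3*v - 4) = (v + 1)^2*(v - 4)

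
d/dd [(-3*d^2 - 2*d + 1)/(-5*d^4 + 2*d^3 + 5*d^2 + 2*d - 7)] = 2*(-15*d^5 - 12*d^4 + 14*d^3 - d^2 + 16*d + 6)/(25*d^8 - 20*d^7 - 46*d^6 + 103*d^4 - 8*d^3 - 66*d^2 - 28*d + 49)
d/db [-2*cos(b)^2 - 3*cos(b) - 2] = (4*cos(b) + 3)*sin(b)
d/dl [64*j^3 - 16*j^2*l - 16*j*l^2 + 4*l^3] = -16*j^2 - 32*j*l + 12*l^2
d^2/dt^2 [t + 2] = 0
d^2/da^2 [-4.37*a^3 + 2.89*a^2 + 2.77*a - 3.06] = 5.78 - 26.22*a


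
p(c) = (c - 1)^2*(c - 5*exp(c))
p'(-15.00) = 736.00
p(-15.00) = -3840.00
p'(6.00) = -70515.04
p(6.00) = -50278.60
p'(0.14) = 6.14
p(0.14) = -4.15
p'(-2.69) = 31.35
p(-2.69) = -41.25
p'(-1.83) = 16.48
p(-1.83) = -21.08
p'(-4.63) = 82.83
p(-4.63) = -148.30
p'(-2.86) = 34.92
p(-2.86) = -46.88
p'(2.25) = -185.53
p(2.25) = -70.61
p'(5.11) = -20742.76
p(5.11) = -13906.28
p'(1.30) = -11.79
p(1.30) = -1.53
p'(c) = (1 - 5*exp(c))*(c - 1)^2 + (c - 5*exp(c))*(2*c - 2) = (c - 1)*(2*c + (1 - 5*exp(c))*(c - 1) - 10*exp(c))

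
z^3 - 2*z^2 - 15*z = z*(z - 5)*(z + 3)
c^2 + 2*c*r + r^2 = (c + r)^2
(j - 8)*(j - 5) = j^2 - 13*j + 40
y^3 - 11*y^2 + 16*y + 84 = (y - 7)*(y - 6)*(y + 2)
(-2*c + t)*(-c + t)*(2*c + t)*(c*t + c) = 4*c^4*t + 4*c^4 - 4*c^3*t^2 - 4*c^3*t - c^2*t^3 - c^2*t^2 + c*t^4 + c*t^3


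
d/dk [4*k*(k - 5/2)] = 8*k - 10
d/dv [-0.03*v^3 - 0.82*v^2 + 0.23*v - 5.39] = -0.09*v^2 - 1.64*v + 0.23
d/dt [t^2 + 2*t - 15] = 2*t + 2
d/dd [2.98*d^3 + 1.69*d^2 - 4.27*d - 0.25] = 8.94*d^2 + 3.38*d - 4.27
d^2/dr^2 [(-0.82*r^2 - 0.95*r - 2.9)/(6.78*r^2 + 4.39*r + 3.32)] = (-38.526672*r^3 - 689.102928*r^2 - 389.59236*r + 28.392884)/(311.665752*r^6 + 605.403828*r^5 + 849.839778*r^4 + 677.507383*r^3 + 416.145732*r^2 + 145.165008*r + 36.594368)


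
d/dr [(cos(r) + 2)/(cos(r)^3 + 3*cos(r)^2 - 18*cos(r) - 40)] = (sin(r) + sin(2*r))/((cos(r) - 4)^2*(cos(r) + 5)^2)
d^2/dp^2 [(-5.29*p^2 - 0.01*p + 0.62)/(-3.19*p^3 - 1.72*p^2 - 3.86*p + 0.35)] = (107.663138*p^6 + 0.610566000000176*p^5 - 466.208292*p^4 - 42.1709019999999*p^3 - 37.5696359999999*p^2 - 28.815084*p - 17.898914)/(32.461759*p^9 + 52.508676*p^8 + 146.151126*p^7 + 121.477831*p^6 + 165.325164*p^5 + 47.917476*p^4 + 44.742461*p^3 - 15.01248*p^2 + 1.41855*p - 0.042875)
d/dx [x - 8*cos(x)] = 8*sin(x) + 1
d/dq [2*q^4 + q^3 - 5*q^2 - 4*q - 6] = 8*q^3 + 3*q^2 - 10*q - 4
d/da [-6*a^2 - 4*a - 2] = -12*a - 4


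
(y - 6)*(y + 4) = y^2 - 2*y - 24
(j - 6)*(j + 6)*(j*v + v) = j^3*v + j^2*v - 36*j*v - 36*v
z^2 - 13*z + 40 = (z - 8)*(z - 5)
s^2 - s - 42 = (s - 7)*(s + 6)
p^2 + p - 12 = (p - 3)*(p + 4)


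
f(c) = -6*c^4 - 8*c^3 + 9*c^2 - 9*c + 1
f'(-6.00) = 4203.00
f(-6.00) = -5669.00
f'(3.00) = -819.00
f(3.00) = -647.00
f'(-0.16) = -12.40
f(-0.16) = 2.70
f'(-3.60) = 734.90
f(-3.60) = -484.48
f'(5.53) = -4702.10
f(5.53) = -6737.59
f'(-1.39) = -15.94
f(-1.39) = 29.99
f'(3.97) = -1817.50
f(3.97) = -1883.88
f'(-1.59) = -1.82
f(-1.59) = 31.87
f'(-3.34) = 557.38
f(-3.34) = -317.15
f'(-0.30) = -15.91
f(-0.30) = 4.68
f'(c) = -24*c^3 - 24*c^2 + 18*c - 9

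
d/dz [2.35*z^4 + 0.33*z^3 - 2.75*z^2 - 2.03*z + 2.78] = 9.4*z^3 + 0.99*z^2 - 5.5*z - 2.03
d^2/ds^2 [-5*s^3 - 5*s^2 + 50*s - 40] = -30*s - 10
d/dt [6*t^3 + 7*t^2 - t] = 18*t^2 + 14*t - 1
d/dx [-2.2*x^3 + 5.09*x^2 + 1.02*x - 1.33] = -6.6*x^2 + 10.18*x + 1.02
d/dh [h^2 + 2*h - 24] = 2*h + 2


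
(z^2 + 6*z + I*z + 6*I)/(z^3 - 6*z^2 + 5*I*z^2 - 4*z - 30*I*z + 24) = (z + 6)/(z^2 + z*(-6 + 4*I) - 24*I)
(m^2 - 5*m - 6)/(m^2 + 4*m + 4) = (m^2 - 5*m - 6)/(m^2 + 4*m + 4)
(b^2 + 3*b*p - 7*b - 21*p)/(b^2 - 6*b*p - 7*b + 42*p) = (-b - 3*p)/(-b + 6*p)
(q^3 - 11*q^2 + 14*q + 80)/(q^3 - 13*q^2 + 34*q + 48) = (q^2 - 3*q - 10)/(q^2 - 5*q - 6)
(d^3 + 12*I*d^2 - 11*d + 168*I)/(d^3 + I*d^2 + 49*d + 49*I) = (d^2 + 5*I*d + 24)/(d^2 - 6*I*d + 7)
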